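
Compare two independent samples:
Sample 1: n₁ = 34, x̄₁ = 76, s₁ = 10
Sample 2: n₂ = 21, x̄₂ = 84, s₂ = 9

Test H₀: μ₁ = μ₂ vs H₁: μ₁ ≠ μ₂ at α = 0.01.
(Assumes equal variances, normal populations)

Answer: t = -2.9917, reject H₀

Derivation:
Pooled variance: s²_p = [33×10² + 20×9²]/(53) = 92.8302
s_p = 9.6348
SE = s_p×√(1/n₁ + 1/n₂) = 9.6348×√(1/34 + 1/21) = 2.6741
t = (x̄₁ - x̄₂)/SE = (76 - 84)/2.6741 = -2.9917
df = 53, t-critical = ±2.672
Decision: reject H₀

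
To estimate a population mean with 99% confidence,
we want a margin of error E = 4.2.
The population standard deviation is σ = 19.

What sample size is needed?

Answer: n = 136

Derivation:
z_0.005 = 2.576
n = (z×σ/E)² = (2.576×19/4.2)²
n = 135.8002
Round up: n = 136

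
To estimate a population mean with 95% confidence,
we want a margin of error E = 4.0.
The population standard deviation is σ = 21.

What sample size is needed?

Answer: n = 106

Derivation:
z_0.025 = 1.960
n = (z×σ/E)² = (1.960×21/4.0)²
n = 105.8841
Round up: n = 106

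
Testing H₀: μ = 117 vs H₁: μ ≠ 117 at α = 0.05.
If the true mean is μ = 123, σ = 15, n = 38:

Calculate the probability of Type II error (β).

Answer: β ≈ 0.3065

Derivation:
SE = σ/√n = 15/√38 = 2.4333
Critical values: μ₀ ± z_0.025×SE = 117 ± 1.960×2.4333
Acceptance region: (112.2307, 121.7693)
Under H₁ (μ = 123): z_high = (121.7693 - 123)/2.4333 = -0.5058, z_low = (112.2307 - 123)/2.4333 = -4.4258
β = P(not reject | H₁) = Φ(-0.5058) - Φ(-4.4258) ≈ 0.3065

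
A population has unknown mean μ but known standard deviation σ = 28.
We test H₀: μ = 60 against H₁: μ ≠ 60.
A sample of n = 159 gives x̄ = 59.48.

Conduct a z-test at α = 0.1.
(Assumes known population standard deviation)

Answer: z = -0.2342, fail to reject H₀

Derivation:
Standard error: SE = σ/√n = 28/√159 = 2.2205
z-statistic: z = (x̄ - μ₀)/SE = (59.48 - 60)/2.2205 = -0.2342
Critical value: ±1.645
p-value = 0.8148
Decision: fail to reject H₀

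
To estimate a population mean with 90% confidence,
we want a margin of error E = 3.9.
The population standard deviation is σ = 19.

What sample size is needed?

Answer: n = 65

Derivation:
z_0.05 = 1.645
n = (z×σ/E)² = (1.645×19/3.9)²
n = 64.2258
Round up: n = 65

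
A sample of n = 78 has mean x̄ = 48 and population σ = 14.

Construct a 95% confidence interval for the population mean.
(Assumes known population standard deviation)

Confidence level: 95%, α = 0.05
z_0.025 = 1.960
SE = σ/√n = 14/√78 = 1.5852
Margin of error = 1.960 × 1.5852 = 3.1070
CI: x̄ ± margin = 48 ± 3.1070
CI: (44.8930, 51.1070)

Answer: (44.8930, 51.1070)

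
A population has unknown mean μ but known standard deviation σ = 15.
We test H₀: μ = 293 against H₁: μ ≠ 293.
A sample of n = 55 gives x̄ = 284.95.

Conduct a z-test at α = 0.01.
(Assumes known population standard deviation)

Answer: z = -3.9800, reject H₀

Derivation:
Standard error: SE = σ/√n = 15/√55 = 2.0226
z-statistic: z = (x̄ - μ₀)/SE = (284.95 - 293)/2.0226 = -3.9800
Critical value: ±2.576
p-value = 0.0001
Decision: reject H₀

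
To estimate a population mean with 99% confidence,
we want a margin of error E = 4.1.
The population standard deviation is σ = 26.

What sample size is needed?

z_0.005 = 2.576
n = (z×σ/E)² = (2.576×26/4.1)²
n = 266.8521
Round up: n = 267

Answer: n = 267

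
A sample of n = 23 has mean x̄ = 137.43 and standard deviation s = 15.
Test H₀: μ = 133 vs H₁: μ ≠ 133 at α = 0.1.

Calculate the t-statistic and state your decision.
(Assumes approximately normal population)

df = n - 1 = 22
SE = s/√n = 15/√23 = 3.1277
t = (x̄ - μ₀)/SE = (137.43 - 133)/3.1277 = 1.4164
Critical value: t_{0.05,22} = ±1.717
p-value ≈ 0.1707
Decision: fail to reject H₀

Answer: t = 1.4164, fail to reject H₀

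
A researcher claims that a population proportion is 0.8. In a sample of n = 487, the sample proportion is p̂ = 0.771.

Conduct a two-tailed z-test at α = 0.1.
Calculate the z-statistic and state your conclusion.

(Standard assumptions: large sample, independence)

H₀: p = 0.8, H₁: p ≠ 0.8
Standard error: SE = √(p₀(1-p₀)/n) = √(0.8×0.2/487) = 0.018126
z-statistic: z = (p̂ - p₀)/SE = (0.771 - 0.8)/0.018126 = -1.5999
Critical value: z_0.05 = ±1.645
p-value = 0.1096
Decision: fail to reject H₀ at α = 0.1

Answer: z = -1.5999, fail to reject H₀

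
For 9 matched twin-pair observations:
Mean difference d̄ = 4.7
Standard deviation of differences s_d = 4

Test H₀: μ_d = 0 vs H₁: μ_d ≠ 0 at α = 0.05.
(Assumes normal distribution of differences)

df = n - 1 = 8
SE = s_d/√n = 4/√9 = 1.3333
t = d̄/SE = 4.7/1.3333 = 3.5251
Critical value: t_{0.025,8} = ±2.306
p-value ≈ 0.0078
Decision: reject H₀

Answer: t = 3.5251, reject H₀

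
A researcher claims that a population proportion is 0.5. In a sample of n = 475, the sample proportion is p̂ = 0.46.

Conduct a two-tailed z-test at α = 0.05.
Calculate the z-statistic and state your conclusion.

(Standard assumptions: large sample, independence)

H₀: p = 0.5, H₁: p ≠ 0.5
Standard error: SE = √(p₀(1-p₀)/n) = √(0.5×0.5/475) = 0.022942
z-statistic: z = (p̂ - p₀)/SE = (0.46 - 0.5)/0.022942 = -1.7435
Critical value: z_0.025 = ±1.960
p-value = 0.0812
Decision: fail to reject H₀ at α = 0.05

Answer: z = -1.7435, fail to reject H₀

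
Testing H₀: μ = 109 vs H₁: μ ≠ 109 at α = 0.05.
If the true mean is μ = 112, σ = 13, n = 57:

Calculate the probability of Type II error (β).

SE = σ/√n = 13/√57 = 1.7219
Critical values: μ₀ ± z_0.025×SE = 109 ± 1.960×1.7219
Acceptance region: (105.6251, 112.3749)
Under H₁ (μ = 112): z_high = (112.3749 - 112)/1.7219 = 0.2177, z_low = (105.6251 - 112)/1.7219 = -3.7022
β = P(not reject | H₁) = Φ(0.2177) - Φ(-3.7022) ≈ 0.5861

Answer: β ≈ 0.5861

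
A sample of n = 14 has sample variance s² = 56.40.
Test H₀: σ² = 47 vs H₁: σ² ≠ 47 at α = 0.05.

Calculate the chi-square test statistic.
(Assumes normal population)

df = n - 1 = 13
χ² = (n-1)s²/σ₀² = 13×56.40/47 = 15.6000
Critical values: χ²_{0.975,13} = 5.009, χ²_{0.025,13} = 24.736
Rejection region: χ² < 5.009 or χ² > 24.736
Decision: fail to reject H₀

Answer: χ² = 15.6000, fail to reject H₀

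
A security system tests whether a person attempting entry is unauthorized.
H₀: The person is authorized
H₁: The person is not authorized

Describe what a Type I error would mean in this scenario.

Answer: Denying entry to an authorized person

Derivation:
Type I error (α): Rejecting H₀ when H₀ is true
Type II error (β): Failing to reject H₀ when H₁ is true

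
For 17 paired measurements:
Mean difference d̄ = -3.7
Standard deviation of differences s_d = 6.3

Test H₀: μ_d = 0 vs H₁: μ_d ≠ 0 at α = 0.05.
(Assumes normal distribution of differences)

Answer: t = -2.4215, reject H₀

Derivation:
df = n - 1 = 16
SE = s_d/√n = 6.3/√17 = 1.5280
t = d̄/SE = -3.7/1.5280 = -2.4215
Critical value: t_{0.025,16} = ±2.120
p-value ≈ 0.0277
Decision: reject H₀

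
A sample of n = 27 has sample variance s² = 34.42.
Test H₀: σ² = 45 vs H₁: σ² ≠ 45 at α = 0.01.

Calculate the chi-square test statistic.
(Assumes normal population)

Answer: χ² = 19.8871, fail to reject H₀

Derivation:
df = n - 1 = 26
χ² = (n-1)s²/σ₀² = 26×34.42/45 = 19.8871
Critical values: χ²_{0.995,26} = 11.160, χ²_{0.005,26} = 48.290
Rejection region: χ² < 11.160 or χ² > 48.290
Decision: fail to reject H₀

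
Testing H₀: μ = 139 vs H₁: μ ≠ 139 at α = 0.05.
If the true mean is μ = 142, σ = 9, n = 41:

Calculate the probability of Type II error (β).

Answer: β ≈ 0.4308

Derivation:
SE = σ/√n = 9/√41 = 1.4056
Critical values: μ₀ ± z_0.025×SE = 139 ± 1.960×1.4056
Acceptance region: (136.2450, 141.7550)
Under H₁ (μ = 142): z_high = (141.7550 - 142)/1.4056 = -0.1743, z_low = (136.2450 - 142)/1.4056 = -4.0943
β = P(not reject | H₁) = Φ(-0.1743) - Φ(-4.0943) ≈ 0.4308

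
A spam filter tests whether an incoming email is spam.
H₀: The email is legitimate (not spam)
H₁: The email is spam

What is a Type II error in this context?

Answer: Letting a spam email through to the inbox

Derivation:
A Type I error (probability α) occurs when we reject a true H₀.
A Type II error (probability β) occurs when we fail to reject a false H₀.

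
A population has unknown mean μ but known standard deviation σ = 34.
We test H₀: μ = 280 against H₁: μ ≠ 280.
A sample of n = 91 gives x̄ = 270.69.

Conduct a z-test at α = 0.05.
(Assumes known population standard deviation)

Answer: z = -2.6121, reject H₀

Derivation:
Standard error: SE = σ/√n = 34/√91 = 3.5642
z-statistic: z = (x̄ - μ₀)/SE = (270.69 - 280)/3.5642 = -2.6121
Critical value: ±1.960
p-value = 0.0090
Decision: reject H₀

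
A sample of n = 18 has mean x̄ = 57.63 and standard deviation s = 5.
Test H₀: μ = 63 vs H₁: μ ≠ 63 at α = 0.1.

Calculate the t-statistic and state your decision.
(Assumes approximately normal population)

Answer: t = -4.5566, reject H₀

Derivation:
df = n - 1 = 17
SE = s/√n = 5/√18 = 1.1785
t = (x̄ - μ₀)/SE = (57.63 - 63)/1.1785 = -4.5566
Critical value: t_{0.05,17} = ±1.740
p-value ≈ 0.0003
Decision: reject H₀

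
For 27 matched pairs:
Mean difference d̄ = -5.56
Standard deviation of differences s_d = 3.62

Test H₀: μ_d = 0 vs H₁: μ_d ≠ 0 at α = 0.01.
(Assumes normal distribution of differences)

df = n - 1 = 26
SE = s_d/√n = 3.62/√27 = 0.6967
t = d̄/SE = -5.56/0.6967 = -7.9805
Critical value: t_{0.005,26} = ±2.779
p-value < 0.0001
Decision: reject H₀

Answer: t = -7.9805, reject H₀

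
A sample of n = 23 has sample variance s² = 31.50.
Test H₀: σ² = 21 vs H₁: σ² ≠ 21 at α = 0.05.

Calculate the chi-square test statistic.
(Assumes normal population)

df = n - 1 = 22
χ² = (n-1)s²/σ₀² = 22×31.50/21 = 33.0000
Critical values: χ²_{0.975,22} = 10.982, χ²_{0.025,22} = 36.781
Rejection region: χ² < 10.982 or χ² > 36.781
Decision: fail to reject H₀

Answer: χ² = 33.0000, fail to reject H₀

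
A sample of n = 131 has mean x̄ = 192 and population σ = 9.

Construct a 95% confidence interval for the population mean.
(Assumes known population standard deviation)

Confidence level: 95%, α = 0.05
z_0.025 = 1.960
SE = σ/√n = 9/√131 = 0.7863
Margin of error = 1.960 × 0.7863 = 1.5411
CI: x̄ ± margin = 192 ± 1.5411
CI: (190.4589, 193.5411)

Answer: (190.4589, 193.5411)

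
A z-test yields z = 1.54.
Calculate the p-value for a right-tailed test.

Answer: p-value ≈ 0.0618

Derivation:
For z = 1.54:
p = P(Z > 1.54) = 1 - Φ(1.54) = 0.0618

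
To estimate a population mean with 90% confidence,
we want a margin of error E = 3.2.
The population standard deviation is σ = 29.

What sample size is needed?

z_0.05 = 1.645
n = (z×σ/E)² = (1.645×29/3.2)²
n = 222.2429
Round up: n = 223

Answer: n = 223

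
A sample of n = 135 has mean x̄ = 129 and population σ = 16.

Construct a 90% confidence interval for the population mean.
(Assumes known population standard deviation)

Confidence level: 90%, α = 0.1
z_0.05 = 1.645
SE = σ/√n = 16/√135 = 1.3771
Margin of error = 1.645 × 1.3771 = 2.2653
CI: x̄ ± margin = 129 ± 2.2653
CI: (126.7347, 131.2653)

Answer: (126.7347, 131.2653)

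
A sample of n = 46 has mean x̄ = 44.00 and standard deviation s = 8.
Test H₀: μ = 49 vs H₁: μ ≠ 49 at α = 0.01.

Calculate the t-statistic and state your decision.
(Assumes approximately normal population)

df = n - 1 = 45
SE = s/√n = 8/√46 = 1.1795
t = (x̄ - μ₀)/SE = (44.00 - 49)/1.1795 = -4.2391
Critical value: t_{0.005,45} = ±2.690
p-value ≈ 0.0001
Decision: reject H₀

Answer: t = -4.2391, reject H₀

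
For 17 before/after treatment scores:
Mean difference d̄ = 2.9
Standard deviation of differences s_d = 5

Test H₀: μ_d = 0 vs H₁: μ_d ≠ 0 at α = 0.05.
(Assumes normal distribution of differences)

Answer: t = 2.3914, reject H₀

Derivation:
df = n - 1 = 16
SE = s_d/√n = 5/√17 = 1.2127
t = d̄/SE = 2.9/1.2127 = 2.3914
Critical value: t_{0.025,16} = ±2.120
p-value ≈ 0.0294
Decision: reject H₀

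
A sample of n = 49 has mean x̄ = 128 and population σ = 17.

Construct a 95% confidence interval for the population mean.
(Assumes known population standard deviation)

Answer: (123.2399, 132.7601)

Derivation:
Confidence level: 95%, α = 0.05
z_0.025 = 1.960
SE = σ/√n = 17/√49 = 2.4286
Margin of error = 1.960 × 2.4286 = 4.7601
CI: x̄ ± margin = 128 ± 4.7601
CI: (123.2399, 132.7601)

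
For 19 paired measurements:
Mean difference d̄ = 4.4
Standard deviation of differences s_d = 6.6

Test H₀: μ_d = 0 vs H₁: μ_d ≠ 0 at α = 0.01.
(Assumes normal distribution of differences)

Answer: t = 2.9060, reject H₀

Derivation:
df = n - 1 = 18
SE = s_d/√n = 6.6/√19 = 1.5141
t = d̄/SE = 4.4/1.5141 = 2.9060
Critical value: t_{0.005,18} = ±2.878
p-value ≈ 0.0094
Decision: reject H₀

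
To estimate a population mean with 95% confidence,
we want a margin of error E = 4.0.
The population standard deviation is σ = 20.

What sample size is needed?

Answer: n = 97

Derivation:
z_0.025 = 1.960
n = (z×σ/E)² = (1.960×20/4.0)²
n = 96.0400
Round up: n = 97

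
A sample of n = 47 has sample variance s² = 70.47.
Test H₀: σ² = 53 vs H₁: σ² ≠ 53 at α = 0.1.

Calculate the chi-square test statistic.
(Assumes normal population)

df = n - 1 = 46
χ² = (n-1)s²/σ₀² = 46×70.47/53 = 61.1626
Critical values: χ²_{0.95,46} = 31.439, χ²_{0.05,46} = 62.830
Rejection region: χ² < 31.439 or χ² > 62.830
Decision: fail to reject H₀

Answer: χ² = 61.1626, fail to reject H₀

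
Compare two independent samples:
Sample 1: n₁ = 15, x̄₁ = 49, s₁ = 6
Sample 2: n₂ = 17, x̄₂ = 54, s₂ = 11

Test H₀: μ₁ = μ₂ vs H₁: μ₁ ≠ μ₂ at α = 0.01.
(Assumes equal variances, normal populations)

Answer: t = -1.5650, fail to reject H₀

Derivation:
Pooled variance: s²_p = [14×6² + 16×11²]/(30) = 81.3333
s_p = 9.0185
SE = s_p×√(1/n₁ + 1/n₂) = 9.0185×√(1/15 + 1/17) = 3.1948
t = (x̄₁ - x̄₂)/SE = (49 - 54)/3.1948 = -1.5650
df = 30, t-critical = ±2.750
Decision: fail to reject H₀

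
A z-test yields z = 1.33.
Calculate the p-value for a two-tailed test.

For z = 1.33:
p = 2×P(Z > |1.33|) = 2×(1 - Φ(1.33)) = 0.1835

Answer: p-value ≈ 0.1835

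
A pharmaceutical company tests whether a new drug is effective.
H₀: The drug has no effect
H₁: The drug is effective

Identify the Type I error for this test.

Answer: Concluding the drug is effective when it actually has no effect

Derivation:
A Type I error (probability α) occurs when we reject a true H₀.
A Type II error (probability β) occurs when we fail to reject a false H₀.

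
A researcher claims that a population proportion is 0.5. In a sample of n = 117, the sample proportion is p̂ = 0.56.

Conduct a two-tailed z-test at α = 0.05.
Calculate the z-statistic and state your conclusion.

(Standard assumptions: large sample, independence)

Answer: z = 1.2980, fail to reject H₀

Derivation:
H₀: p = 0.5, H₁: p ≠ 0.5
Standard error: SE = √(p₀(1-p₀)/n) = √(0.5×0.5/117) = 0.046225
z-statistic: z = (p̂ - p₀)/SE = (0.56 - 0.5)/0.046225 = 1.2980
Critical value: z_0.025 = ±1.960
p-value = 0.1943
Decision: fail to reject H₀ at α = 0.05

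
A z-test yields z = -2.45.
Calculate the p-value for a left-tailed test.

For z = -2.45:
p = P(Z < -2.45) = Φ(-2.45) = 0.0071

Answer: p-value ≈ 0.0071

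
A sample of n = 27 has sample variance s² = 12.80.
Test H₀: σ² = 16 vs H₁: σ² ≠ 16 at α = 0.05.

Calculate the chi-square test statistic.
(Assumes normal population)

df = n - 1 = 26
χ² = (n-1)s²/σ₀² = 26×12.80/16 = 20.8000
Critical values: χ²_{0.975,26} = 13.844, χ²_{0.025,26} = 41.923
Rejection region: χ² < 13.844 or χ² > 41.923
Decision: fail to reject H₀

Answer: χ² = 20.8000, fail to reject H₀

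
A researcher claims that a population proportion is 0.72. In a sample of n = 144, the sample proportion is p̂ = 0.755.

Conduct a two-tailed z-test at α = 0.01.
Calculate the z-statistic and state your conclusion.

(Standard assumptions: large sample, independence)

H₀: p = 0.72, H₁: p ≠ 0.72
Standard error: SE = √(p₀(1-p₀)/n) = √(0.72×0.28/144) = 0.037417
z-statistic: z = (p̂ - p₀)/SE = (0.755 - 0.72)/0.037417 = 0.9354
Critical value: z_0.005 = ±2.576
p-value = 0.3496
Decision: fail to reject H₀ at α = 0.01

Answer: z = 0.9354, fail to reject H₀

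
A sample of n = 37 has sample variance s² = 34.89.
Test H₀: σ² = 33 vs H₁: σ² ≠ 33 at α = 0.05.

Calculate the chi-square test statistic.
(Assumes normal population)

Answer: χ² = 38.0618, fail to reject H₀

Derivation:
df = n - 1 = 36
χ² = (n-1)s²/σ₀² = 36×34.89/33 = 38.0618
Critical values: χ²_{0.975,36} = 21.336, χ²_{0.025,36} = 54.437
Rejection region: χ² < 21.336 or χ² > 54.437
Decision: fail to reject H₀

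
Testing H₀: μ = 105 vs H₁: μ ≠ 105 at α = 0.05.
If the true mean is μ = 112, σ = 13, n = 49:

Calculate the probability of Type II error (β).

Answer: β ≈ 0.0352

Derivation:
SE = σ/√n = 13/√49 = 1.8571
Critical values: μ₀ ± z_0.025×SE = 105 ± 1.960×1.8571
Acceptance region: (101.3601, 108.6399)
Under H₁ (μ = 112): z_high = (108.6399 - 112)/1.8571 = -1.8093, z_low = (101.3601 - 112)/1.8571 = -5.7293
β = P(not reject | H₁) = Φ(-1.8093) - Φ(-5.7293) ≈ 0.0352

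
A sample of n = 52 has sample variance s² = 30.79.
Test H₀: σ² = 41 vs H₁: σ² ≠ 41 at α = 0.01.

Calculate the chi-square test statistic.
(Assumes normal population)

Answer: χ² = 38.2998, fail to reject H₀

Derivation:
df = n - 1 = 51
χ² = (n-1)s²/σ₀² = 51×30.79/41 = 38.2998
Critical values: χ²_{0.995,51} = 28.735, χ²_{0.005,51} = 80.747
Rejection region: χ² < 28.735 or χ² > 80.747
Decision: fail to reject H₀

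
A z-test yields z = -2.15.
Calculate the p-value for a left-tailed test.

For z = -2.15:
p = P(Z < -2.15) = Φ(-2.15) = 0.0158

Answer: p-value ≈ 0.0158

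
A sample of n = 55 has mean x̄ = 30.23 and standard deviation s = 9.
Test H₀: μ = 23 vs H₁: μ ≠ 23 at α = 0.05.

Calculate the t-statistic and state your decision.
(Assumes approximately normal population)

df = n - 1 = 54
SE = s/√n = 9/√55 = 1.2136
t = (x̄ - μ₀)/SE = (30.23 - 23)/1.2136 = 5.9575
Critical value: t_{0.025,54} = ±2.005
p-value < 0.0001
Decision: reject H₀

Answer: t = 5.9575, reject H₀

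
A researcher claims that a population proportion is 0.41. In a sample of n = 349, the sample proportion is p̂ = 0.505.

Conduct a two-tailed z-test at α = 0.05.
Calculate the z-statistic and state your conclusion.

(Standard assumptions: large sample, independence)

Answer: z = 3.6085, reject H₀

Derivation:
H₀: p = 0.41, H₁: p ≠ 0.41
Standard error: SE = √(p₀(1-p₀)/n) = √(0.41×0.59/349) = 0.026327
z-statistic: z = (p̂ - p₀)/SE = (0.505 - 0.41)/0.026327 = 3.6085
Critical value: z_0.025 = ±1.960
p-value = 0.0003
Decision: reject H₀ at α = 0.05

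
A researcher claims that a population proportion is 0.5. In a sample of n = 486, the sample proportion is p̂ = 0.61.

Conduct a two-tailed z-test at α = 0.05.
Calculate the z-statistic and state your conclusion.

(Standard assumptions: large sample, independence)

Answer: z = 4.8501, reject H₀

Derivation:
H₀: p = 0.5, H₁: p ≠ 0.5
Standard error: SE = √(p₀(1-p₀)/n) = √(0.5×0.5/486) = 0.022680
z-statistic: z = (p̂ - p₀)/SE = (0.61 - 0.5)/0.022680 = 4.8501
Critical value: z_0.025 = ±1.960
p-value < 0.0001
Decision: reject H₀ at α = 0.05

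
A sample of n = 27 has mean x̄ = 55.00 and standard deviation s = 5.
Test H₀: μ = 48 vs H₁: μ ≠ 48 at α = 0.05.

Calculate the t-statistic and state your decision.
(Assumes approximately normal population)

Answer: t = 7.2742, reject H₀

Derivation:
df = n - 1 = 26
SE = s/√n = 5/√27 = 0.9623
t = (x̄ - μ₀)/SE = (55.00 - 48)/0.9623 = 7.2742
Critical value: t_{0.025,26} = ±2.056
p-value < 0.0001
Decision: reject H₀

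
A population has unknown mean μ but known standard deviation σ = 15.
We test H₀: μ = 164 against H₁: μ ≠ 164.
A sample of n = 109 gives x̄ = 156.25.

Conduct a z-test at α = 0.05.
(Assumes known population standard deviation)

Answer: z = -5.3943, reject H₀

Derivation:
Standard error: SE = σ/√n = 15/√109 = 1.4367
z-statistic: z = (x̄ - μ₀)/SE = (156.25 - 164)/1.4367 = -5.3943
Critical value: ±1.960
p-value < 0.0001
Decision: reject H₀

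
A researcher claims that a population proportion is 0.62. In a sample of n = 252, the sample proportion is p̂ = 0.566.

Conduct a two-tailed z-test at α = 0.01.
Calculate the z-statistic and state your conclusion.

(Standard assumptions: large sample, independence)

Answer: z = -1.7661, fail to reject H₀

Derivation:
H₀: p = 0.62, H₁: p ≠ 0.62
Standard error: SE = √(p₀(1-p₀)/n) = √(0.62×0.38/252) = 0.030576
z-statistic: z = (p̂ - p₀)/SE = (0.566 - 0.62)/0.030576 = -1.7661
Critical value: z_0.005 = ±2.576
p-value = 0.0774
Decision: fail to reject H₀ at α = 0.01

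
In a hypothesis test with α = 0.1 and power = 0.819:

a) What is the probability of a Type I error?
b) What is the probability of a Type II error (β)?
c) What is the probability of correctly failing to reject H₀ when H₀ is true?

Answer: a) 0.1, b) 0.181, c) 0.9

Derivation:
a) Type I error probability = α = 0.1
b) Power = P(reject H₀ | H₁ true) = 1 - β = 0.819, so Type II error probability = β = 1 - Power = 0.181
c) P(fail to reject H₀ | H₀ true) = 1 - α = 0.9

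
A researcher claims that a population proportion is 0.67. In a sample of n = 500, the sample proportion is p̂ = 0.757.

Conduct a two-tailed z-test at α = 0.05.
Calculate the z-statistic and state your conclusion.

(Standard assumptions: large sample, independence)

H₀: p = 0.67, H₁: p ≠ 0.67
Standard error: SE = √(p₀(1-p₀)/n) = √(0.67×0.33/500) = 0.021029
z-statistic: z = (p̂ - p₀)/SE = (0.757 - 0.67)/0.021029 = 4.1371
Critical value: z_0.025 = ±1.960
p-value < 0.0001
Decision: reject H₀ at α = 0.05

Answer: z = 4.1371, reject H₀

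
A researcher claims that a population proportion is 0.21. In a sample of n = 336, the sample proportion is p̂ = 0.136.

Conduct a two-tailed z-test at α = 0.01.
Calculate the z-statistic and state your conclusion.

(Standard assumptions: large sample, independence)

H₀: p = 0.21, H₁: p ≠ 0.21
Standard error: SE = √(p₀(1-p₀)/n) = √(0.21×0.79/336) = 0.022220
z-statistic: z = (p̂ - p₀)/SE = (0.136 - 0.21)/0.022220 = -3.3303
Critical value: z_0.005 = ±2.576
p-value = 0.0009
Decision: reject H₀ at α = 0.01

Answer: z = -3.3303, reject H₀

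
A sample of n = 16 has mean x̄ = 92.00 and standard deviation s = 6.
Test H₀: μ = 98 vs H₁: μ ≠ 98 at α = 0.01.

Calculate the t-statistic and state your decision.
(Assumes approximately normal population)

df = n - 1 = 15
SE = s/√n = 6/√16 = 1.5000
t = (x̄ - μ₀)/SE = (92.00 - 98)/1.5000 = -4.0000
Critical value: t_{0.005,15} = ±2.947
p-value ≈ 0.0012
Decision: reject H₀

Answer: t = -4.0000, reject H₀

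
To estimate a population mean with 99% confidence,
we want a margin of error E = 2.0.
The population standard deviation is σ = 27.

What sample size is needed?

z_0.005 = 2.576
n = (z×σ/E)² = (2.576×27/2.0)²
n = 1209.3702
Round up: n = 1210

Answer: n = 1210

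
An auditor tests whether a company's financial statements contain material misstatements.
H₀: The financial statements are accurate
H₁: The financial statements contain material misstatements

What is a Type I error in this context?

Answer: Concluding the statements are misstated when they are actually accurate

Derivation:
A Type I error (probability α) occurs when we reject a true H₀.
A Type II error (probability β) occurs when we fail to reject a false H₀.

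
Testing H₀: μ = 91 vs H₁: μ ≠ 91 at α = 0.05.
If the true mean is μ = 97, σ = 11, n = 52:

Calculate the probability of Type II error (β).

Answer: β ≈ 0.0242

Derivation:
SE = σ/√n = 11/√52 = 1.5254
Critical values: μ₀ ± z_0.025×SE = 91 ± 1.960×1.5254
Acceptance region: (88.0102, 93.9898)
Under H₁ (μ = 97): z_high = (93.9898 - 97)/1.5254 = -1.9734, z_low = (88.0102 - 97)/1.5254 = -5.8934
β = P(not reject | H₁) = Φ(-1.9734) - Φ(-5.8934) ≈ 0.0242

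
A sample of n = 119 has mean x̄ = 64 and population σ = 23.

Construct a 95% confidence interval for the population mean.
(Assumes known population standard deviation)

Answer: (59.8675, 68.1325)

Derivation:
Confidence level: 95%, α = 0.05
z_0.025 = 1.960
SE = σ/√n = 23/√119 = 2.1084
Margin of error = 1.960 × 2.1084 = 4.1325
CI: x̄ ± margin = 64 ± 4.1325
CI: (59.8675, 68.1325)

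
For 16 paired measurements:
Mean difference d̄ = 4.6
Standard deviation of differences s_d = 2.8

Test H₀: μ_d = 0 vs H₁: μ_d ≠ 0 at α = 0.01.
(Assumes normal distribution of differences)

df = n - 1 = 15
SE = s_d/√n = 2.8/√16 = 0.7000
t = d̄/SE = 4.6/0.7000 = 6.5714
Critical value: t_{0.005,15} = ±2.947
p-value < 0.0001
Decision: reject H₀

Answer: t = 6.5714, reject H₀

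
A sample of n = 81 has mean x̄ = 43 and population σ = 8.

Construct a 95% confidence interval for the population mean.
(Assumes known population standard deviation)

Confidence level: 95%, α = 0.05
z_0.025 = 1.960
SE = σ/√n = 8/√81 = 0.8889
Margin of error = 1.960 × 0.8889 = 1.7422
CI: x̄ ± margin = 43 ± 1.7422
CI: (41.2578, 44.7422)

Answer: (41.2578, 44.7422)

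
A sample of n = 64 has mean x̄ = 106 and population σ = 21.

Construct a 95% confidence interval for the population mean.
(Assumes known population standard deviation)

Answer: (100.8550, 111.1450)

Derivation:
Confidence level: 95%, α = 0.05
z_0.025 = 1.960
SE = σ/√n = 21/√64 = 2.6250
Margin of error = 1.960 × 2.6250 = 5.1450
CI: x̄ ± margin = 106 ± 5.1450
CI: (100.8550, 111.1450)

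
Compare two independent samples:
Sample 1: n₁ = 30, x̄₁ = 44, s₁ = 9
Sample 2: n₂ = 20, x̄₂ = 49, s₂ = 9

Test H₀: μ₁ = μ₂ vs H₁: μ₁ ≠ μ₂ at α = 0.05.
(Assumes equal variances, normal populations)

Pooled variance: s²_p = [29×9² + 19×9²]/(48) = 81.0000
s_p = 9.0000
SE = s_p×√(1/n₁ + 1/n₂) = 9.0000×√(1/30 + 1/20) = 2.5981
t = (x̄₁ - x̄₂)/SE = (44 - 49)/2.5981 = -1.9245
df = 48, t-critical = ±2.011
Decision: fail to reject H₀

Answer: t = -1.9245, fail to reject H₀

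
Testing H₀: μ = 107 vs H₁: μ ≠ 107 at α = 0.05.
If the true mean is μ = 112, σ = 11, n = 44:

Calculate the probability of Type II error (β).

Answer: β ≈ 0.1457

Derivation:
SE = σ/√n = 11/√44 = 1.6583
Critical values: μ₀ ± z_0.025×SE = 107 ± 1.960×1.6583
Acceptance region: (103.7497, 110.2503)
Under H₁ (μ = 112): z_high = (110.2503 - 112)/1.6583 = -1.0551, z_low = (103.7497 - 112)/1.6583 = -4.9752
β = P(not reject | H₁) = Φ(-1.0551) - Φ(-4.9752) ≈ 0.1457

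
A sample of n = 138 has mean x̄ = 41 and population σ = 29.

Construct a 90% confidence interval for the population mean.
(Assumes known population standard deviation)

Answer: (36.9392, 45.0608)

Derivation:
Confidence level: 90%, α = 0.1
z_0.05 = 1.645
SE = σ/√n = 29/√138 = 2.4686
Margin of error = 1.645 × 2.4686 = 4.0608
CI: x̄ ± margin = 41 ± 4.0608
CI: (36.9392, 45.0608)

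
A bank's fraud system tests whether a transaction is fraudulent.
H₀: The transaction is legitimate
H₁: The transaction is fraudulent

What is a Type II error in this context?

Answer: Allowing a fraudulent transaction to go through

Derivation:
Type I error: rejecting H₀ when it is actually true (false positive).
Type II error: failing to reject H₀ when H₁ is actually true (false negative).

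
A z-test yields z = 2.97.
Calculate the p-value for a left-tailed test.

For z = 2.97:
p = P(Z < 2.97) = Φ(2.97) = 0.9985

Answer: p-value ≈ 0.9985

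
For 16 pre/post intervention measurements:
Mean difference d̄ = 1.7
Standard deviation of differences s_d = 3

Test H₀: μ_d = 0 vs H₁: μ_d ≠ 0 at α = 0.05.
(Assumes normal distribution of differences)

Answer: t = 2.2667, reject H₀

Derivation:
df = n - 1 = 15
SE = s_d/√n = 3/√16 = 0.7500
t = d̄/SE = 1.7/0.7500 = 2.2667
Critical value: t_{0.025,15} = ±2.131
p-value ≈ 0.0386
Decision: reject H₀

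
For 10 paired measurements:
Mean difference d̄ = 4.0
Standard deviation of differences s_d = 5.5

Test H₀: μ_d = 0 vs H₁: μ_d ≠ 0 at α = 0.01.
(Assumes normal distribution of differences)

Answer: t = 2.2998, fail to reject H₀

Derivation:
df = n - 1 = 9
SE = s_d/√n = 5.5/√10 = 1.7393
t = d̄/SE = 4.0/1.7393 = 2.2998
Critical value: t_{0.005,9} = ±3.250
p-value ≈ 0.0470
Decision: fail to reject H₀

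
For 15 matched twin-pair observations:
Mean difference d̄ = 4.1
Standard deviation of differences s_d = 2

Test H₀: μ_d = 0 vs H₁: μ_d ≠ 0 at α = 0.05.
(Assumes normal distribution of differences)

Answer: t = 7.9396, reject H₀

Derivation:
df = n - 1 = 14
SE = s_d/√n = 2/√15 = 0.5164
t = d̄/SE = 4.1/0.5164 = 7.9396
Critical value: t_{0.025,14} = ±2.145
p-value < 0.0001
Decision: reject H₀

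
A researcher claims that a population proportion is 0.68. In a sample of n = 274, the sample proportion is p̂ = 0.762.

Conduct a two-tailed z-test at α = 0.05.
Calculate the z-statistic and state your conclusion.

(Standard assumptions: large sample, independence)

H₀: p = 0.68, H₁: p ≠ 0.68
Standard error: SE = √(p₀(1-p₀)/n) = √(0.68×0.32/274) = 0.028181
z-statistic: z = (p̂ - p₀)/SE = (0.762 - 0.68)/0.028181 = 2.9098
Critical value: z_0.025 = ±1.960
p-value = 0.0036
Decision: reject H₀ at α = 0.05

Answer: z = 2.9098, reject H₀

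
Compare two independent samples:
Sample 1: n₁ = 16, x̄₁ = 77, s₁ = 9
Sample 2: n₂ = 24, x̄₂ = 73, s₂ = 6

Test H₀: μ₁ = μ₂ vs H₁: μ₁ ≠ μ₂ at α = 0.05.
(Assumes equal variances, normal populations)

Answer: t = 1.6903, fail to reject H₀

Derivation:
Pooled variance: s²_p = [15×9² + 23×6²]/(38) = 53.7632
s_p = 7.3323
SE = s_p×√(1/n₁ + 1/n₂) = 7.3323×√(1/16 + 1/24) = 2.3665
t = (x̄₁ - x̄₂)/SE = (77 - 73)/2.3665 = 1.6903
df = 38, t-critical = ±2.024
Decision: fail to reject H₀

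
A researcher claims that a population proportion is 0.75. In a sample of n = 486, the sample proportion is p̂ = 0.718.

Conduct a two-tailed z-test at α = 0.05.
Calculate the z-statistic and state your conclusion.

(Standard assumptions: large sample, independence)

H₀: p = 0.75, H₁: p ≠ 0.75
Standard error: SE = √(p₀(1-p₀)/n) = √(0.75×0.25/486) = 0.019642
z-statistic: z = (p̂ - p₀)/SE = (0.718 - 0.75)/0.019642 = -1.6292
Critical value: z_0.025 = ±1.960
p-value = 0.1033
Decision: fail to reject H₀ at α = 0.05

Answer: z = -1.6292, fail to reject H₀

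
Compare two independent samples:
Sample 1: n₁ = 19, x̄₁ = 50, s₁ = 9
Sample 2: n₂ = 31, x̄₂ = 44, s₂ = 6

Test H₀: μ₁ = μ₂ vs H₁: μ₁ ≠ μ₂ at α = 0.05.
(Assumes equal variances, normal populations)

Answer: t = 2.8321, reject H₀

Derivation:
Pooled variance: s²_p = [18×9² + 30×6²]/(48) = 52.8750
s_p = 7.2715
SE = s_p×√(1/n₁ + 1/n₂) = 7.2715×√(1/19 + 1/31) = 2.1186
t = (x̄₁ - x̄₂)/SE = (50 - 44)/2.1186 = 2.8321
df = 48, t-critical = ±2.011
Decision: reject H₀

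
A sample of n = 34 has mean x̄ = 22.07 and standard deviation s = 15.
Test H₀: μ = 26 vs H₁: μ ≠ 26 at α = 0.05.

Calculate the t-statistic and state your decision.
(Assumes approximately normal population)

df = n - 1 = 33
SE = s/√n = 15/√34 = 2.5725
t = (x̄ - μ₀)/SE = (22.07 - 26)/2.5725 = -1.5277
Critical value: t_{0.025,33} = ±2.035
p-value ≈ 0.1361
Decision: fail to reject H₀

Answer: t = -1.5277, fail to reject H₀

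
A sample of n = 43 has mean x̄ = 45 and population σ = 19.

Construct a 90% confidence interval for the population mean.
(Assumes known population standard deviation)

Answer: (40.2336, 49.7664)

Derivation:
Confidence level: 90%, α = 0.1
z_0.05 = 1.645
SE = σ/√n = 19/√43 = 2.8975
Margin of error = 1.645 × 2.8975 = 4.7664
CI: x̄ ± margin = 45 ± 4.7664
CI: (40.2336, 49.7664)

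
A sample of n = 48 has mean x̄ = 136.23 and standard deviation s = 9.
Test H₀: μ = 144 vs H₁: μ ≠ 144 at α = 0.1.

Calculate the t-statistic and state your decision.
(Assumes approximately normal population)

Answer: t = -5.9815, reject H₀

Derivation:
df = n - 1 = 47
SE = s/√n = 9/√48 = 1.2990
t = (x̄ - μ₀)/SE = (136.23 - 144)/1.2990 = -5.9815
Critical value: t_{0.05,47} = ±1.678
p-value < 0.0001
Decision: reject H₀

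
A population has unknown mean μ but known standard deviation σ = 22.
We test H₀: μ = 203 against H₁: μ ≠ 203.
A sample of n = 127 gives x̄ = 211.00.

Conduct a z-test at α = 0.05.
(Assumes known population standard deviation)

Standard error: SE = σ/√n = 22/√127 = 1.9522
z-statistic: z = (x̄ - μ₀)/SE = (211.00 - 203)/1.9522 = 4.0979
Critical value: ±1.960
p-value < 0.0001
Decision: reject H₀

Answer: z = 4.0979, reject H₀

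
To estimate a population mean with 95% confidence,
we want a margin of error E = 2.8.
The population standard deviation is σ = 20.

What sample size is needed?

z_0.025 = 1.960
n = (z×σ/E)² = (1.960×20/2.8)²
n = 196.0000
Already a whole number: n = 196

Answer: n = 196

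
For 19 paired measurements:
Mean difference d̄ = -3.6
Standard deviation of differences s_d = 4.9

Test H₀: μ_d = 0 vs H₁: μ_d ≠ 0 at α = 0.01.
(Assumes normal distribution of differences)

Answer: t = -3.2026, reject H₀

Derivation:
df = n - 1 = 18
SE = s_d/√n = 4.9/√19 = 1.1241
t = d̄/SE = -3.6/1.1241 = -3.2026
Critical value: t_{0.005,18} = ±2.878
p-value ≈ 0.0049
Decision: reject H₀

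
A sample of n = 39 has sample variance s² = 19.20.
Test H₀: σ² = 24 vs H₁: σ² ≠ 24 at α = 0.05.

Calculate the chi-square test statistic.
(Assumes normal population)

Answer: χ² = 30.4000, fail to reject H₀

Derivation:
df = n - 1 = 38
χ² = (n-1)s²/σ₀² = 38×19.20/24 = 30.4000
Critical values: χ²_{0.975,38} = 22.878, χ²_{0.025,38} = 56.896
Rejection region: χ² < 22.878 or χ² > 56.896
Decision: fail to reject H₀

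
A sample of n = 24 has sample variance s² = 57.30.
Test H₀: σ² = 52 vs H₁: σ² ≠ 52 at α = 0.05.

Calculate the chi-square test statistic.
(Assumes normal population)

Answer: χ² = 25.3442, fail to reject H₀

Derivation:
df = n - 1 = 23
χ² = (n-1)s²/σ₀² = 23×57.30/52 = 25.3442
Critical values: χ²_{0.975,23} = 11.689, χ²_{0.025,23} = 38.076
Rejection region: χ² < 11.689 or χ² > 38.076
Decision: fail to reject H₀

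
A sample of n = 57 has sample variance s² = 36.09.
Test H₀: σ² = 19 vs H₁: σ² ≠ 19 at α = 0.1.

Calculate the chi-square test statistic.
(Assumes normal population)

df = n - 1 = 56
χ² = (n-1)s²/σ₀² = 56×36.09/19 = 106.3705
Critical values: χ²_{0.95,56} = 39.801, χ²_{0.05,56} = 74.468
Rejection region: χ² < 39.801 or χ² > 74.468
Decision: reject H₀

Answer: χ² = 106.3705, reject H₀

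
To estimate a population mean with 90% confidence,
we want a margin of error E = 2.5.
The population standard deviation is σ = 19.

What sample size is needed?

Answer: n = 157

Derivation:
z_0.05 = 1.645
n = (z×σ/E)² = (1.645×19/2.5)²
n = 156.3000
Round up: n = 157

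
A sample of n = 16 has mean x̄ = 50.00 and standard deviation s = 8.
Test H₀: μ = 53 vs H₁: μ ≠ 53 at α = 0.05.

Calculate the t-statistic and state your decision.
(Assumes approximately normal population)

df = n - 1 = 15
SE = s/√n = 8/√16 = 2.0000
t = (x̄ - μ₀)/SE = (50.00 - 53)/2.0000 = -1.5000
Critical value: t_{0.025,15} = ±2.131
p-value ≈ 0.1544
Decision: fail to reject H₀

Answer: t = -1.5000, fail to reject H₀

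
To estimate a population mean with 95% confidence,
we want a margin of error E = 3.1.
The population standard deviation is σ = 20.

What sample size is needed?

Answer: n = 160

Derivation:
z_0.025 = 1.960
n = (z×σ/E)² = (1.960×20/3.1)²
n = 159.9001
Round up: n = 160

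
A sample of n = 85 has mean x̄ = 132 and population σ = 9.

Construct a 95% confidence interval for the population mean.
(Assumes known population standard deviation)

Answer: (130.0866, 133.9134)

Derivation:
Confidence level: 95%, α = 0.05
z_0.025 = 1.960
SE = σ/√n = 9/√85 = 0.9762
Margin of error = 1.960 × 0.9762 = 1.9134
CI: x̄ ± margin = 132 ± 1.9134
CI: (130.0866, 133.9134)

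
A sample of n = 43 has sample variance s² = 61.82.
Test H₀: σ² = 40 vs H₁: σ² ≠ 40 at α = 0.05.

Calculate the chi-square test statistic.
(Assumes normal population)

df = n - 1 = 42
χ² = (n-1)s²/σ₀² = 42×61.82/40 = 64.9110
Critical values: χ²_{0.975,42} = 25.999, χ²_{0.025,42} = 61.777
Rejection region: χ² < 25.999 or χ² > 61.777
Decision: reject H₀

Answer: χ² = 64.9110, reject H₀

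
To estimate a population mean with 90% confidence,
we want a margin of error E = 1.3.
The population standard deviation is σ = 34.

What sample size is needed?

z_0.05 = 1.645
n = (z×σ/E)² = (1.645×34/1.3)²
n = 1850.9851
Round up: n = 1851

Answer: n = 1851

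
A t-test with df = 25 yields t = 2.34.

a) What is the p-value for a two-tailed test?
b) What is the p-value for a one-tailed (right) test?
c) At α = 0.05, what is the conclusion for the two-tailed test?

Answer: a) 0.0276, b) 0.0138, c) reject H₀

Derivation:
Using t-distribution with df = 25:
a) Two-tailed: p = 2×P(T > 2.34) = 0.0276
b) One-tailed: p = P(T > 2.34) = 0.0138
c) 0.0276 < 0.05, reject H₀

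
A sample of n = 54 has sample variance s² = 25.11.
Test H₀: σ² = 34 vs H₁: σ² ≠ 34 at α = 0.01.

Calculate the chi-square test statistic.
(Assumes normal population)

Answer: χ² = 39.1421, fail to reject H₀

Derivation:
df = n - 1 = 53
χ² = (n-1)s²/σ₀² = 53×25.11/34 = 39.1421
Critical values: χ²_{0.995,53} = 30.230, χ²_{0.005,53} = 83.253
Rejection region: χ² < 30.230 or χ² > 83.253
Decision: fail to reject H₀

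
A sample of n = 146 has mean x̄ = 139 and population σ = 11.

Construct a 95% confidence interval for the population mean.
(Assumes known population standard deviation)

Confidence level: 95%, α = 0.05
z_0.025 = 1.960
SE = σ/√n = 11/√146 = 0.9104
Margin of error = 1.960 × 0.9104 = 1.7844
CI: x̄ ± margin = 139 ± 1.7844
CI: (137.2156, 140.7844)

Answer: (137.2156, 140.7844)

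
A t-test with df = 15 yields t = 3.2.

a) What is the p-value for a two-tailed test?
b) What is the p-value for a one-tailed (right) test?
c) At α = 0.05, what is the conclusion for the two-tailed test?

Using t-distribution with df = 15:
a) Two-tailed: p = 2×P(T > 3.2) = 0.0060
b) One-tailed: p = P(T > 3.2) = 0.0030
c) 0.0060 < 0.05, reject H₀

Answer: a) 0.0060, b) 0.0030, c) reject H₀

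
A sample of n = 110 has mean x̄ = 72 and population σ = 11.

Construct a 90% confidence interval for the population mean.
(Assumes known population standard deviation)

Confidence level: 90%, α = 0.1
z_0.05 = 1.645
SE = σ/√n = 11/√110 = 1.0488
Margin of error = 1.645 × 1.0488 = 1.7253
CI: x̄ ± margin = 72 ± 1.7253
CI: (70.2747, 73.7253)

Answer: (70.2747, 73.7253)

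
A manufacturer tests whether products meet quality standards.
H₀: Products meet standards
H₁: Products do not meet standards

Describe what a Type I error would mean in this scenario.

Answer: Rejecting good products that actually meet standards

Derivation:
A Type I error (probability α) occurs when we reject a true H₀.
A Type II error (probability β) occurs when we fail to reject a false H₀.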